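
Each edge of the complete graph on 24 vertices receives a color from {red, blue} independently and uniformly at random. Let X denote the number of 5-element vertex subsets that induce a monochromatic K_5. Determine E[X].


Let X = Σ_S X_S over the C(24, 5) = 42504 subsets S of size 5, where X_S = 1 if the K_5 on S is monochromatic.
For a fixed S, the K_5 on S has C(5, 2) = 10 edges. P[all 10 edges red] = (1/2)^10, and likewise for blue, so P[monochromatic] = 2·(1/2)^10 = 2^{1 − 10} = 1/512.
By linearity of expectation: E[X] = C(24, 5) · 2^{1 − 10} = 42504 · 1/512 = 5313/64.
Numerically: E[X] ≈ 83.016.

E[X] = C(24,5)·2^(1−C(5,2)) = 5313/64 ≈ 83.016.


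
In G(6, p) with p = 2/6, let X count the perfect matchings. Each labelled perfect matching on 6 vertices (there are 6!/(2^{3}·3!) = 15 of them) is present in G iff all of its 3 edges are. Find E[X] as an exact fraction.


K_6 has 6!/(2^{3}·3!) = 15 labelled perfect matchings.
For each such perfect matching H, let X_H = 1 if all 3 edges of H are present in G. Then P[X_H = 1] = p^{3} = (1/3)^{3} = 1/27.
By linearity: E[X] = Σ_H E[X_H] = 15 · p^{3} = 15 · 1/27 = 5/9.
Numerically: E[X] ≈ 0.55556.

E[X] = 15 · (1/3)^{3} = 5/9 ≈ 0.55556.


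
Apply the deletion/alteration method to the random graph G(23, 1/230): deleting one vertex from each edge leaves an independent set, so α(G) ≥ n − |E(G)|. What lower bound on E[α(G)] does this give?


E[|E(G)|] = C(23, 2)·p = 253 · (1/230) = 11/10.
E[α(G)] ≥ n − E[|E(G)|] = 23 − 11/10 = 219/10.
Numerically: ≈ 21.9000.
(This is only a lower bound; the true E[α(G)] may be larger.)

E[α(G)] ≥ 219/10 ≈ 21.9000.


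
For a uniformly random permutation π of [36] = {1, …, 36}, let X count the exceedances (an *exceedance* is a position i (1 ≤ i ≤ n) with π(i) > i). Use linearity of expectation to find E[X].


Write X = Σ_{i=1}^{36} X_i, where X_i = 1_{π(i) > i}.
For each fixed i, π(i) is uniform over {1, …, 36} (marginal of a uniform permutation), so P[π(i) > i] = (n − i)/n. Summing: Σ_{i=1}^{36} (n − i)/n = (0 + 1 + … + 35)/36 = 36(36 − 1)/(2·36) = (36 − 1)/2.
Hence E[X] = Σ_{i=1}^{36} (36 − i)/36 = 35/2 ≈ 17.500.

E[X] = 35/2 = 17.500.


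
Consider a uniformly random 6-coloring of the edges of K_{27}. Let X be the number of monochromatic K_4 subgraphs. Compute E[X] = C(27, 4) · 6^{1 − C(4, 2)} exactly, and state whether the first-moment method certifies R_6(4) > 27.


E[X] = C(27, 4) · 6^{1 − 6} = 17550 · 6^{−5} = 17550/7776.
As a reduced fraction: E[X] = 325/144 ≈ 2.2569.
Is E[X] < 1? NO.
Since E[X] ≥ 1, the first-moment bound is inconclusive at n = 27; it does NOT by itself certify R_6(4) > 27.

E[X] = 325/144 ≈ 2.2569; E[X] ≥ 1; first-moment method inconclusive here.


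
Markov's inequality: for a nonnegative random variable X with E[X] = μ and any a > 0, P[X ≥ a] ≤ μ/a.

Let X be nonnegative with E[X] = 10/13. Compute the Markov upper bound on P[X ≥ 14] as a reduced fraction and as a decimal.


μ = E[X] = 10/13, a = 14.
Markov: P[X ≥ 14] ≤ μ/a = (10/13)/14 = 5/91.
Numerically: ≈ 0.0549.
(Since a = 14 > μ = 0.7692, the bound 5/91 is < 1 and informative.)

P[X ≥ 14] ≤ 5/91 ≈ 0.0549.


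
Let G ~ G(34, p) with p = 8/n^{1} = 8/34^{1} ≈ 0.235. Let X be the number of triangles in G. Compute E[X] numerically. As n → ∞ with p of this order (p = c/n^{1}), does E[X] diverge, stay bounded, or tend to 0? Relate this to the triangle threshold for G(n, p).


Number of potential triangles: C(34, 3) = 5984.
Each occurs with probability p³ ≈ (0.235)³ ≈ 1.30267e-02.
By linearity: E[X] = C(34, 3)·p³ ≈ 5984 · 1.30267e-02 ≈ 77.952.
Here α = 1, so p = 8/n is exactly at the triangle threshold p ~ 1/n. Asymptotically E[X] → c³/6 = 8³/6 = 256/3 ≈ 85.333, a bounded constant. In this regime the triangle count is asymptotically Poisson(c³/6).

E[X] ≈ 77.952; in regime p = Θ(1/n^{1}) E[X] stays bounded (at the triangle threshold p ~ 1/n).


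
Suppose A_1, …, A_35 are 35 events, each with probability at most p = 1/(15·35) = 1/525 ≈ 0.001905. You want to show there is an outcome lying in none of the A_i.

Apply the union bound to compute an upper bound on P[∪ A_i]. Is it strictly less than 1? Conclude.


Union bound: P[∪_{i=1}^{35} A_i] ≤ Σ_i P[A_i] ≤ 35·p = 35·(1/525) = 1/15.
Numerically: 1/15 ≈ 0.066667.
Is 1/15 < 1? YES.
Since P[∪ A_i] ≤ 1/15 < 1, the complement has P[∩ A_i^c] ≥ 1 − 1/15 = 14/15 > 0, so some outcome avoids every A_i.

35·p = 1/15 ≈ 0.066667; existence CERTIFIED by the union bound.


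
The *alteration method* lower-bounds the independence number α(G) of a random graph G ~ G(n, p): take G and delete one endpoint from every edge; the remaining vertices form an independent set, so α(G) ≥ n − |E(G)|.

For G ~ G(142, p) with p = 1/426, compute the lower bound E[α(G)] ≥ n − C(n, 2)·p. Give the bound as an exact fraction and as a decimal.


E[|E(G)|] = C(142, 2)·p = 10011 · (1/426) = 47/2.
E[α(G)] ≥ n − E[|E(G)|] = 142 − 47/2 = 237/2.
Numerically: ≈ 118.50000.
(This is only a lower bound; the true E[α(G)] may be larger.)

E[α(G)] ≥ 237/2 ≈ 118.50000.


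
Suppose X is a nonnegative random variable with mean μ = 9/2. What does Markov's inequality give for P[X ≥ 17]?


μ = E[X] = 9/2, a = 17.
Markov: P[X ≥ 17] ≤ μ/a = (9/2)/17 = 9/34.
Numerically: ≈ 0.265.
(Since a = 17 > μ = 4.500, the bound 9/34 is < 1 and informative.)

P[X ≥ 17] ≤ 9/34 ≈ 0.265.


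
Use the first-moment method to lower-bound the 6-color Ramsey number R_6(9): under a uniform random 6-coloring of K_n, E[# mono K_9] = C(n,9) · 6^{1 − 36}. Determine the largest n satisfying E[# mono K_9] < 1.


We need C(n, 9) · 6^{1 − 36} < 1, i.e. C(n, 9) < 6^{36 − 1} = 1719070799748422591028658176.
Check values of n near the boundary:
  n = 4404: C(4404, 9) = 1703375445537161676647015880; 1703375445537161676647015880 < 1719070799748422591028658176? YES
  n = 4405: C(4405, 9) = 1706862792900636302463627150; 1706862792900636302463627150 < 1719070799748422591028658176? YES
  n = 4406: C(4406, 9) = 1710356485221788389505285700; 1710356485221788389505285700 < 1719070799748422591028658176? YES
  n = 4407: C(4407, 9) = 1713856532599459170657070050; 1713856532599459170657070050 < 1719070799748422591028658176? YES
  n = 4408: C(4408, 9) = 1717362945146264156457459600; 1717362945146264156457459600 < 1719070799748422591028658176? YES
  n = 4409: C(4409, 9) = 1720875732988608787686577131; 1720875732988608787686577131 < 1719070799748422591028658176? NO
  n = 4410: C(4410, 9) = 1724394906266704102180823710; 1724394906266704102180823710 < 1719070799748422591028658176? NO
  n = 4411: C(4411, 9) = 1727920475134582415883601405; 1727920475134582415883601405 < 1719070799748422591028658176? NO
The largest n with C(n, 9) < 1719070799748422591028658176 is n = 4408 (where E[X] = 35778394690547169926197075/35813974994758803979763712 ≈ 0.999007). Hence R_6(9) > 4408, i.e. R_6(9) ≥ 4409.

Largest n = 4408; hence R_6(9) > 4408.


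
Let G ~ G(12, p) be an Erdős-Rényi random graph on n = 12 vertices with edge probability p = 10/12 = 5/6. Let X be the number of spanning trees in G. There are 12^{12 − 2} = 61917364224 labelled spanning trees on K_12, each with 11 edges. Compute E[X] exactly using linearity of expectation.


K_12 has 12^{12 − 2} = 61917364224 labelled spanning trees.
For each such spanning tree H, let X_H = 1 if all 11 edges of H are present in G. Then P[X_H = 1] = p^{11} = (5/6)^{11} = 48828125/362797056.
By linearity of expectation: E[X] = Σ_H E[X_H] = 61917364224 · p^{11} = 61917364224 · 48828125/362797056 = 25000000000/3.
Numerically: E[X] ≈ 8.3333e+09.

E[X] = 61917364224 · (5/6)^{11} = 25000000000/3 ≈ 8.3333e+09.


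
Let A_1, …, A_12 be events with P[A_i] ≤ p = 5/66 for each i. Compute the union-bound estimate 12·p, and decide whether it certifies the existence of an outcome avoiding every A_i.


Union bound: P[∪_{i=1}^{12} A_i] ≤ Σ_i P[A_i] ≤ 12·p = 12·(5/66) = 10/11.
Numerically: 10/11 ≈ 0.9090909.
Is 10/11 < 1? YES.
Since P[∪ A_i] ≤ 10/11 < 1, the complement has P[∩ A_i^c] ≥ 1 − 10/11 = 1/11 > 0, so some outcome avoids every A_i.

12·p = 10/11 ≈ 0.9090909; existence CERTIFIED by the union bound.


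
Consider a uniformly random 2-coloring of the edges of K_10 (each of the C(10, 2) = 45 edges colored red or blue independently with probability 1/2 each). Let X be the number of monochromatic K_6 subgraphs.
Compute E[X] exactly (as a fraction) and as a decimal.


Let X = Σ_S X_S over the C(10, 6) = 210 subsets S of size 6, where X_S = 1 if the K_6 on S is monochromatic.
For a fixed S, the K_6 on S has C(6, 2) = 15 edges. P[all 15 edges red] = (1/2)^15, and likewise for blue, so P[monochromatic] = 2·(1/2)^15 = 2^{1 − 15} = 1/16384.
By linearity of expectation: E[X] = C(10, 6) · 2^{1 − 15} = 210 · 1/16384 = 105/8192.
Numerically: E[X] ≈ 0.01282.

E[X] = C(10,6)·2^(1−C(6,2)) = 105/8192 ≈ 0.01282.


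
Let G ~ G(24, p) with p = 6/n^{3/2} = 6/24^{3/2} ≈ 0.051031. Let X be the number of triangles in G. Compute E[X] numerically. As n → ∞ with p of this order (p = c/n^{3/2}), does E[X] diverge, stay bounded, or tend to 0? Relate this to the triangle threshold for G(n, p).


Number of potential triangles: C(24, 3) = 2024.
Each occurs with probability p³ ≈ (0.051031)³ ≈ 1.3289332e-04.
By linearity: E[X] = C(24, 3)·p³ ≈ 2024 · 1.3289332e-04 ≈ 0.26898.
Since α = 3/2 > 1, p = c/n^{3/2} = o(1/n) is below the triangle threshold p ~ 1/n. Asymptotically E[X] ~ (c³/6)·n^{3(1−α)} = (6³/6)·n^{-1.5} → 0, so by Markov's inequality G has no triangles w.h.p.

E[X] ≈ 0.26898; in regime p = Θ(1/n^{3/2}) E[X] tends to 0 (below the triangle threshold p ~ 1/n).


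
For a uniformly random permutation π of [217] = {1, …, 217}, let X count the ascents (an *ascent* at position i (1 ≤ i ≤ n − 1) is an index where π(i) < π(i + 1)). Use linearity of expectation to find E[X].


Write X = Σ X_I over i = 1, …, 216, with X_I the indicator of one ascent.
There are 216 indicators.
For each fixed i, the pair (π(i), π(i+1)) is a uniformly random ordered pair of distinct values from {1, …, 217}; by symmetry P[π(i) < π(i+1)] = 1/2.
By linearity: E[X] = 216 · (1/2) = (217 − 1) · (1/2) = 108 ≈ 108.0000.

E[X] = 108 = 108.0000.


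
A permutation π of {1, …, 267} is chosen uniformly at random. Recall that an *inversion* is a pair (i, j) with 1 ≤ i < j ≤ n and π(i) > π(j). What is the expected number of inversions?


Write X = Σ X_I over the C(267, 2) = 35511 pairs i < j, with X_I the indicator of one inversion.
There are 35511 indicators.
For each fixed pair i < j, the values π(i) and π(j) are two distinct elements of {1, …, 267} in uniformly random order; by symmetry P[π(i) > π(j)] = 1/2.
By linearity: E[X] = 35511 · (1/2) = C(267, 2) · (1/2) = 35511/2 = 35511/2 ≈ 17755.50000.

E[X] = 35511/2 = 17755.50000.


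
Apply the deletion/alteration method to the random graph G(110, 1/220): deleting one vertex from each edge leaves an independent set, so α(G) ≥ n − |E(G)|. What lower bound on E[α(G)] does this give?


E[|E(G)|] = C(110, 2)·p = 5995 · (1/220) = 109/4.
E[α(G)] ≥ n − E[|E(G)|] = 110 − 109/4 = 331/4.
Numerically: ≈ 82.7500.
(This is only a lower bound; the true E[α(G)] may be larger.)

E[α(G)] ≥ 331/4 ≈ 82.7500.


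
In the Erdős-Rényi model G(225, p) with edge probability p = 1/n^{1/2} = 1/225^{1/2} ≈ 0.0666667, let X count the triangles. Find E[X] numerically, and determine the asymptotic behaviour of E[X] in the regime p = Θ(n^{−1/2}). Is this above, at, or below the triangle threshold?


Number of potential triangles: C(225, 3) = 1873200.
Each occurs with probability p³ ≈ (0.0666667)³ ≈ 2.96296296e-04.
By linearity: E[X] = C(225, 3)·p³ ≈ 1873200 · 2.96296296e-04 ≈ 555.022222.
Since α = 1/2 < 1, p = c/n^{1/2} ≫ 1/n is above the triangle threshold p ~ 1/n. Asymptotically E[X] ~ (c³/6)·n^{3(1−α)} = (1³/6)·n^{1.5} → ∞; triangles are abundant w.h.p.

E[X] ≈ 555.022222; in regime p = Θ(1/n^{1/2}) E[X] diverges (above the triangle threshold p ~ 1/n).


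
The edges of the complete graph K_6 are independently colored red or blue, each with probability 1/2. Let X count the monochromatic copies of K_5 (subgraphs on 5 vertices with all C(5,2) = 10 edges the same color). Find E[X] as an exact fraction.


Let X = Σ_S X_S over the C(6, 5) = 6 subsets S of size 5, where X_S = 1 if the K_5 on S is monochromatic.
For a fixed S, the K_5 on S has C(5, 2) = 10 edges. P[all 10 edges red] = (1/2)^10, and likewise for blue, so P[monochromatic] = 2·(1/2)^10 = 2^{1 − 10} = 1/512.
By linearity of expectation: E[X] = C(6, 5) · 2^{1 − 10} = 6 · 1/512 = 3/256.
Numerically: E[X] ≈ 0.01172.

E[X] = C(6,5)·2^(1−C(5,2)) = 3/256 ≈ 0.01172.


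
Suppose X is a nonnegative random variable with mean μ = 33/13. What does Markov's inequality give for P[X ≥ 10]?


μ = E[X] = 33/13, a = 10.
Markov: P[X ≥ 10] ≤ μ/a = (33/13)/10 = 33/130.
Numerically: ≈ 0.253846.
(Since a = 10 > μ = 2.538462, the bound 33/130 is < 1 and informative.)

P[X ≥ 10] ≤ 33/130 ≈ 0.253846.


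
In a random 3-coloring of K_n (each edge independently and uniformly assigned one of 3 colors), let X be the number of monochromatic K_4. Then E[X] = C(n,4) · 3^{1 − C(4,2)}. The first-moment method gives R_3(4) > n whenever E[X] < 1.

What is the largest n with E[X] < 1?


We need C(n, 4) · 3^{1 − 6} < 1, i.e. C(n, 4) < 3^{6 − 1} = 243.
Check values of n near the boundary:
  n = 8: C(8, 4) = 70; 70 < 243? YES
  n = 9: C(9, 4) = 126; 126 < 243? YES
  n = 10: C(10, 4) = 210; 210 < 243? YES
  n = 11: C(11, 4) = 330; 330 < 243? NO
  n = 12: C(12, 4) = 495; 495 < 243? NO
The largest n with C(n, 4) < 243 is n = 10 (where E[X] = 70/81 ≈ 0.864). Hence R_3(4) > 10, i.e. R_3(4) ≥ 11.

Largest n = 10; hence R_3(4) > 10.


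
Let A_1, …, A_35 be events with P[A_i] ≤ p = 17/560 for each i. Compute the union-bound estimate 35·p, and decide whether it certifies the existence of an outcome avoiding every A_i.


Union bound: P[∪_{i=1}^{35} A_i] ≤ Σ_i P[A_i] ≤ 35·p = 35·(17/560) = 17/16.
Numerically: 17/16 ≈ 1.062500.
Is 17/16 < 1? NO.
Since the bound 17/16 is ≥ 1, the union bound is uninformative here; it does NOT by itself certify existence.

35·p = 17/16 ≈ 1.062500; existence NOT certified by the union bound.


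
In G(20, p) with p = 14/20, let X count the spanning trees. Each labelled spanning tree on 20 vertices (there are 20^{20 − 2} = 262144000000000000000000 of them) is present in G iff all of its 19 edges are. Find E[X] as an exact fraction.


K_20 has 20^{20 − 2} = 262144000000000000000000 labelled spanning trees.
For each such spanning tree H, let X_H = 1 if all 19 edges of H are present in G. Then P[X_H = 1] = p^{19} = (7/10)^{19} = 11398895185373143/10000000000000000000.
Summing the indicators: E[X] = Σ_H E[X_H] = 262144000000000000000000 · p^{19} = 262144000000000000000000 · 11398895185373143/10000000000000000000 = 1494075989737228599296/5.
Numerically: E[X] ≈ 2.98815e+20.

E[X] = 262144000000000000000000 · (7/10)^{19} = 1494075989737228599296/5 ≈ 2.98815e+20.


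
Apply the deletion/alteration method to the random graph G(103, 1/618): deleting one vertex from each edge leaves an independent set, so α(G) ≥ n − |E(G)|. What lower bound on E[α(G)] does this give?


E[|E(G)|] = C(103, 2)·p = 5253 · (1/618) = 17/2.
E[α(G)] ≥ n − E[|E(G)|] = 103 − 17/2 = 189/2.
Numerically: ≈ 94.5000.
(This is only a lower bound; the true E[α(G)] may be larger.)

E[α(G)] ≥ 189/2 ≈ 94.5000.


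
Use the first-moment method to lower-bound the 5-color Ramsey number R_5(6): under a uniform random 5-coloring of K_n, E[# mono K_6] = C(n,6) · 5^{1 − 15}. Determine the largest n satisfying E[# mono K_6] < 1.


We need C(n, 6) · 5^{1 − 15} < 1, i.e. C(n, 6) < 5^{15 − 1} = 6103515625.
Check values of n near the boundary:
  n = 125: C(125, 6) = 4690625500; 4690625500 < 6103515625? YES
  n = 126: C(126, 6) = 4925156775; 4925156775 < 6103515625? YES
  n = 127: C(127, 6) = 5169379425; 5169379425 < 6103515625? YES
  n = 128: C(128, 6) = 5423611200; 5423611200 < 6103515625? YES
  n = 129: C(129, 6) = 5688177600; 5688177600 < 6103515625? YES
  n = 130: C(130, 6) = 5963412000; 5963412000 < 6103515625? YES
  n = 131: C(131, 6) = 6249655776; 6249655776 < 6103515625? NO
  n = 132: C(132, 6) = 6547258432; 6547258432 < 6103515625? NO
The largest n with C(n, 6) < 6103515625 is n = 130 (where E[X] = 47707296/48828125 ≈ 0.977045). Hence R_5(6) > 130, i.e. R_5(6) ≥ 131.

Largest n = 130; hence R_5(6) > 130.


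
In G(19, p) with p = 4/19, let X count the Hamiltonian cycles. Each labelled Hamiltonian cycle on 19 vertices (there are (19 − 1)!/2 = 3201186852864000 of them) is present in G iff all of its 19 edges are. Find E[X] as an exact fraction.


K_19 has (19 − 1)!/2 = 3201186852864000 labelled Hamiltonian cycles.
For each such Hamiltonian cycle H, let X_H = 1 if all 19 edges of H are present in G. Then P[X_H = 1] = p^{19} = (4/19)^{19} = 274877906944/1978419655660313589123979.
By linearity: E[X] = Σ_H E[X_H] = 3201186852864000 · p^{19} = 3201186852864000 · 274877906944/1978419655660313589123979 = 879935541851906811887616000/1978419655660313589123979.
Numerically: E[X] ≈ 445.

E[X] = 3201186852864000 · (4/19)^{19} = 879935541851906811887616000/1978419655660313589123979 ≈ 445.


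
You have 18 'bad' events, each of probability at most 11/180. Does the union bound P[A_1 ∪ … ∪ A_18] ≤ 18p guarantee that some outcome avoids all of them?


Union bound: P[∪_{i=1}^{18} A_i] ≤ Σ_i P[A_i] ≤ 18·p = 18·(11/180) = 11/10.
Numerically: 11/10 ≈ 1.100000.
Is 11/10 < 1? NO.
Since the bound 11/10 is ≥ 1, the union bound is uninformative here; it does NOT by itself certify existence.

18·p = 11/10 ≈ 1.100000; existence NOT certified by the union bound.


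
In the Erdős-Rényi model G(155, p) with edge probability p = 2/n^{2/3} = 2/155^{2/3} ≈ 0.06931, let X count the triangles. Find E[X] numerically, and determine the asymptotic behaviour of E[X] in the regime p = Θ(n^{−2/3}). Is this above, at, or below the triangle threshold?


Number of potential triangles: C(155, 3) = 608685.
Each occurs with probability p³ ≈ (0.06931)³ ≈ 3.329865e-04.
By linearity: E[X] = C(155, 3)·p³ ≈ 608685 · 3.329865e-04 ≈ 202.6839.
Since α = 2/3 < 1, p = c/n^{2/3} ≫ 1/n is above the triangle threshold p ~ 1/n. Asymptotically E[X] ~ (c³/6)·n^{3(1−α)} = (2³/6)·n^{1} → ∞; triangles are abundant w.h.p.

E[X] ≈ 202.6839; in regime p = Θ(1/n^{2/3}) E[X] diverges (above the triangle threshold p ~ 1/n).


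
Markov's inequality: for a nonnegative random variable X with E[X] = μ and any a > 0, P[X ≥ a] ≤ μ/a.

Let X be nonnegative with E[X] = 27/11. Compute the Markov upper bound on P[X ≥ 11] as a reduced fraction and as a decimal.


μ = E[X] = 27/11, a = 11.
Markov: P[X ≥ 11] ≤ μ/a = (27/11)/11 = 27/121.
Numerically: ≈ 0.223140.
(Since a = 11 > μ = 2.454545, the bound 27/121 is < 1 and informative.)

P[X ≥ 11] ≤ 27/121 ≈ 0.223140.


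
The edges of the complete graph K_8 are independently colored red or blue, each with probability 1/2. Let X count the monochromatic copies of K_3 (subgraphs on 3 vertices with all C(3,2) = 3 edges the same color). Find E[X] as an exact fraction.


Let X = Σ_S X_S over the C(8, 3) = 56 subsets S of size 3, where X_S = 1 if the K_3 on S is monochromatic.
For a fixed S, the K_3 on S has C(3, 2) = 3 edges. P[all 3 edges red] = (1/2)^3, and likewise for blue, so P[monochromatic] = 2·(1/2)^3 = 2^{1 − 3} = 1/4.
By linearity: E[X] = C(8, 3) · 2^{1 − 3} = 56 · 1/4 = 14.
Numerically: E[X] ≈ 14.000000.

E[X] = C(8,3)·2^(1−C(3,2)) = 14 ≈ 14.000000.


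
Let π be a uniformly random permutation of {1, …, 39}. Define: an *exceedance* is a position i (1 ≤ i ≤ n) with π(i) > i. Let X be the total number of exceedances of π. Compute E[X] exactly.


Write X = Σ_{i=1}^{39} X_i, where X_i = 1_{π(i) > i}.
For each fixed i, π(i) is uniform over {1, …, 39} (marginal of a uniform permutation), so P[π(i) > i] = (n − i)/n. Summing: Σ_{i=1}^{39} (n − i)/n = (0 + 1 + … + 38)/39 = 39(39 − 1)/(2·39) = (39 − 1)/2.
Hence E[X] = Σ_{i=1}^{39} (39 − i)/39 = 19 ≈ 19.0000.

E[X] = 19 = 19.0000.


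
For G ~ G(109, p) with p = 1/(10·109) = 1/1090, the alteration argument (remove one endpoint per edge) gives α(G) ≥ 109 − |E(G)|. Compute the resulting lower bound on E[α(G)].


E[|E(G)|] = C(109, 2)·p = 5886 · (1/1090) = 27/5.
E[α(G)] ≥ n − E[|E(G)|] = 109 − 27/5 = 518/5.
Numerically: ≈ 103.6000.
(This is only a lower bound; the true E[α(G)] may be larger.)

E[α(G)] ≥ 518/5 ≈ 103.6000.


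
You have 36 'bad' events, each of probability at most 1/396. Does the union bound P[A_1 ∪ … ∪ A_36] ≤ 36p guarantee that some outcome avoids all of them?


Union bound: P[∪_{i=1}^{36} A_i] ≤ Σ_i P[A_i] ≤ 36·p = 36·(1/396) = 1/11.
Numerically: 1/11 ≈ 0.0909091.
Is 1/11 < 1? YES.
Since P[∪ A_i] ≤ 1/11 < 1, the complement has P[∩ A_i^c] ≥ 1 − 1/11 = 10/11 > 0, so some outcome avoids every A_i.

36·p = 1/11 ≈ 0.0909091; existence CERTIFIED by the union bound.


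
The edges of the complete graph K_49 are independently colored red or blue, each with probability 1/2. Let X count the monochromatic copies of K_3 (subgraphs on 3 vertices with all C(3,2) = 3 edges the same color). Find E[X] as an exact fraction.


Let X = Σ_S X_S over the C(49, 3) = 18424 subsets S of size 3, where X_S = 1 if the K_3 on S is monochromatic.
For a fixed S, the K_3 on S has C(3, 2) = 3 edges. P[all 3 edges red] = (1/2)^3, and likewise for blue, so P[monochromatic] = 2·(1/2)^3 = 2^{1 − 3} = 1/4.
By linearity: E[X] = C(49, 3) · 2^{1 − 3} = 18424 · 1/4 = 4606.
Numerically: E[X] ≈ 4606.000000.

E[X] = C(49,3)·2^(1−C(3,2)) = 4606 ≈ 4606.000000.


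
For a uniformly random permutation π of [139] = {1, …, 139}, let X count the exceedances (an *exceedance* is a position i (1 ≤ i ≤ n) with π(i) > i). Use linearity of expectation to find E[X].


Write X = Σ_{i=1}^{139} X_i, where X_i = 1_{π(i) > i}.
For each fixed i, π(i) is uniform over {1, …, 139} (marginal of a uniform permutation), so P[π(i) > i] = (n − i)/n. Summing: Σ_{i=1}^{139} (n − i)/n = (0 + 1 + … + 138)/139 = 139(139 − 1)/(2·139) = (139 − 1)/2.
Hence E[X] = Σ_{i=1}^{139} (139 − i)/139 = 69 ≈ 69.000000.

E[X] = 69 = 69.000000.


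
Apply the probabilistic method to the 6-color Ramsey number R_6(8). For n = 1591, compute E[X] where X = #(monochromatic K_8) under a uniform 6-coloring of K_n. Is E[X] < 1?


E[X] = C(1591, 8) · 6^{1 − 28} = 1000427749141189953870 · 6^{−27} = 1000427749141189953870/1023490369077469249536.
As a reduced fraction: E[X] = 55579319396732775215/56860576059859402752 ≈ 0.977467.
Is E[X] < 1? YES.
Since E[X] < 1, there exists a 6-coloring of K_{1591} with no monochromatic K_8; hence R_6(8) > 1591.

E[X] = 55579319396732775215/56860576059859402752 ≈ 0.977467; E[X] < 1, so R_6(8) > 1591.


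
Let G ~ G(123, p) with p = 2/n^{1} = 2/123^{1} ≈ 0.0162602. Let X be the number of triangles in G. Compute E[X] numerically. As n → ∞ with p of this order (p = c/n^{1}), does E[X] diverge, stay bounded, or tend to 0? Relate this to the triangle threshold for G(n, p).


Number of potential triangles: C(123, 3) = 302621.
Each occurs with probability p³ ≈ (0.0162602)³ ≈ 4.29907135e-06.
By linearity: E[X] = C(123, 3)·p³ ≈ 302621 · 4.29907135e-06 ≈ 1.300989.
Here α = 1, so p = 2/n is exactly at the triangle threshold p ~ 1/n. Asymptotically E[X] → c³/6 = 2³/6 = 4/3 ≈ 1.333333, a bounded constant. In this regime the triangle count is asymptotically Poisson(c³/6).

E[X] ≈ 1.300989; in regime p = Θ(1/n^{1}) E[X] stays bounded (at the triangle threshold p ~ 1/n).


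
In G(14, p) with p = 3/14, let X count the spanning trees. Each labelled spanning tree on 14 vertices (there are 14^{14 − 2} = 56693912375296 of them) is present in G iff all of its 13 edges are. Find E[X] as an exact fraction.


K_14 has 14^{14 − 2} = 56693912375296 labelled spanning trees.
For each such spanning tree H, let X_H = 1 if all 13 edges of H are present in G. Then P[X_H = 1] = p^{13} = (3/14)^{13} = 1594323/793714773254144.
Summing the indicators: E[X] = Σ_H E[X_H] = 56693912375296 · p^{13} = 56693912375296 · 1594323/793714773254144 = 1594323/14.
Numerically: E[X] ≈ 1.14e+05.

E[X] = 56693912375296 · (3/14)^{13} = 1594323/14 ≈ 1.14e+05.


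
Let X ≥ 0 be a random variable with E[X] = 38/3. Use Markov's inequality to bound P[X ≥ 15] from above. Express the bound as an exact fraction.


μ = E[X] = 38/3, a = 15.
Markov: P[X ≥ 15] ≤ μ/a = (38/3)/15 = 38/45.
Numerically: ≈ 0.844.
(Since a = 15 > μ = 12.667, the bound 38/45 is < 1 and informative.)

P[X ≥ 15] ≤ 38/45 ≈ 0.844.


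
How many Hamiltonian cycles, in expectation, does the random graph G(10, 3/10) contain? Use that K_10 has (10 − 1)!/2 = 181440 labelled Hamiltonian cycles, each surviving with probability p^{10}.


K_10 has (10 − 1)!/2 = 181440 labelled Hamiltonian cycles.
For each such Hamiltonian cycle H, let X_H = 1 if all 10 edges of H are present in G. Then P[X_H = 1] = p^{10} = (3/10)^{10} = 59049/10000000000.
Summing the indicators: E[X] = Σ_H E[X_H] = 181440 · p^{10} = 181440 · 59049/10000000000 = 33480783/31250000.
Numerically: E[X] ≈ 1.0714.

E[X] = 181440 · (3/10)^{10} = 33480783/31250000 ≈ 1.0714.


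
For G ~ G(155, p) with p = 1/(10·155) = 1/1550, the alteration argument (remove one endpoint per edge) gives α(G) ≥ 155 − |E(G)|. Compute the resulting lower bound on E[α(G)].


E[|E(G)|] = C(155, 2)·p = 11935 · (1/1550) = 77/10.
E[α(G)] ≥ n − E[|E(G)|] = 155 − 77/10 = 1473/10.
Numerically: ≈ 147.30000.
(This is only a lower bound; the true E[α(G)] may be larger.)

E[α(G)] ≥ 1473/10 ≈ 147.30000.


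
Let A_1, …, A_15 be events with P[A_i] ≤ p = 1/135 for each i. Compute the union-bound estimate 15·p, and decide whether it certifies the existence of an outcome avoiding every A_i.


Union bound: P[∪_{i=1}^{15} A_i] ≤ Σ_i P[A_i] ≤ 15·p = 15·(1/135) = 1/9.
Numerically: 1/9 ≈ 0.1111.
Is 1/9 < 1? YES.
Since P[∪ A_i] ≤ 1/9 < 1, the complement has P[∩ A_i^c] ≥ 1 − 1/9 = 8/9 > 0, so some outcome avoids every A_i.

15·p = 1/9 ≈ 0.1111; existence CERTIFIED by the union bound.


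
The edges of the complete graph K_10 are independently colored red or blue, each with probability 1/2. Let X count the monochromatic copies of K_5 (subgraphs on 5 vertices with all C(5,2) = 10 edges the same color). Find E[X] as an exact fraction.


Let X = Σ_S X_S over the C(10, 5) = 252 subsets S of size 5, where X_S = 1 if the K_5 on S is monochromatic.
For a fixed S, the K_5 on S has C(5, 2) = 10 edges. P[all 10 edges red] = (1/2)^10, and likewise for blue, so P[monochromatic] = 2·(1/2)^10 = 2^{1 − 10} = 1/512.
By linearity: E[X] = C(10, 5) · 2^{1 − 10} = 252 · 1/512 = 63/128.
Numerically: E[X] ≈ 0.4922.

E[X] = C(10,5)·2^(1−C(5,2)) = 63/128 ≈ 0.4922.


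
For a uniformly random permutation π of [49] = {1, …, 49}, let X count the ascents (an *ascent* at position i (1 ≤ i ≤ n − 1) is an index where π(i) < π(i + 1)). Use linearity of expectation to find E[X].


Write X = Σ X_I over i = 1, …, 48, with X_I the indicator of one ascent.
There are 48 indicators.
For each fixed i, the pair (π(i), π(i+1)) is a uniformly random ordered pair of distinct values from {1, …, 49}; by symmetry P[π(i) < π(i+1)] = 1/2.
By linearity: E[X] = 48 · (1/2) = (49 − 1) · (1/2) = 24 ≈ 24.000.

E[X] = 24 = 24.000.


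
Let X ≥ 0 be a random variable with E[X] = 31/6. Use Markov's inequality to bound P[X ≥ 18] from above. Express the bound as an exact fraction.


μ = E[X] = 31/6, a = 18.
Markov: P[X ≥ 18] ≤ μ/a = (31/6)/18 = 31/108.
Numerically: ≈ 0.287.
(Since a = 18 > μ = 5.167, the bound 31/108 is < 1 and informative.)

P[X ≥ 18] ≤ 31/108 ≈ 0.287.


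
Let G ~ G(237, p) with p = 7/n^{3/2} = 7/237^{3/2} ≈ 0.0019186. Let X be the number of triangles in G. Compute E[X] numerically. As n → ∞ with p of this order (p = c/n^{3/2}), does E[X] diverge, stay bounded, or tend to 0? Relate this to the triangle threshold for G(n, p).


Number of potential triangles: C(237, 3) = 2190670.
Each occurs with probability p³ ≈ (0.0019186)³ ≈ 7.0619813e-09.
By linearity: E[X] = C(237, 3)·p³ ≈ 2190670 · 7.0619813e-09 ≈ 0.01547.
Since α = 3/2 > 1, p = c/n^{3/2} = o(1/n) is below the triangle threshold p ~ 1/n. Asymptotically E[X] ~ (c³/6)·n^{3(1−α)} = (7³/6)·n^{-1.5} → 0, so by Markov's inequality G has no triangles w.h.p.

E[X] ≈ 0.01547; in regime p = Θ(1/n^{3/2}) E[X] tends to 0 (below the triangle threshold p ~ 1/n).


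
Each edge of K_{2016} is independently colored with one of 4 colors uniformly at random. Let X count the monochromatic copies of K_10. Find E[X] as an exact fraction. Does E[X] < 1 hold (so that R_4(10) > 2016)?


E[X] = C(2016, 10) · 4^{1 − 45} = 298835995845288230309989008 · 4^{−44} = 298835995845288230309989008/309485009821345068724781056.
As a reduced fraction: E[X] = 18677249740330514394374313/19342813113834066795298816 ≈ 0.9656.
Is E[X] < 1? YES.
Since E[X] < 1, there exists a 4-coloring of K_{2016} with no monochromatic K_10; hence R_4(10) > 2016.

E[X] = 18677249740330514394374313/19342813113834066795298816 ≈ 0.9656; E[X] < 1, so R_4(10) > 2016.


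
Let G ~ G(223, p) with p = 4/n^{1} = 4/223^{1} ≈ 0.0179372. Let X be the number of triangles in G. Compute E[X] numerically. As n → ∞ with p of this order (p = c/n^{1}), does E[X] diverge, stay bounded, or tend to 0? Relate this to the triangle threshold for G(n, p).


Number of potential triangles: C(223, 3) = 1823471.
Each occurs with probability p³ ≈ (0.0179372)³ ≈ 5.77119016e-06.
By linearity: E[X] = C(223, 3)·p³ ≈ 1823471 · 5.77119016e-06 ≈ 10.523598.
Here α = 1, so p = 4/n is exactly at the triangle threshold p ~ 1/n. Asymptotically E[X] → c³/6 = 4³/6 = 32/3 ≈ 10.666667, a bounded constant. In this regime the triangle count is asymptotically Poisson(c³/6).

E[X] ≈ 10.523598; in regime p = Θ(1/n^{1}) E[X] stays bounded (at the triangle threshold p ~ 1/n).


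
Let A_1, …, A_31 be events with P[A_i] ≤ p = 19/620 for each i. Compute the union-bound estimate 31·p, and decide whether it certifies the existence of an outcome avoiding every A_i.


Union bound: P[∪_{i=1}^{31} A_i] ≤ Σ_i P[A_i] ≤ 31·p = 31·(19/620) = 19/20.
Numerically: 19/20 ≈ 0.9500000.
Is 19/20 < 1? YES.
Since P[∪ A_i] ≤ 19/20 < 1, the complement has P[∩ A_i^c] ≥ 1 − 19/20 = 1/20 > 0, so some outcome avoids every A_i.

31·p = 19/20 ≈ 0.9500000; existence CERTIFIED by the union bound.


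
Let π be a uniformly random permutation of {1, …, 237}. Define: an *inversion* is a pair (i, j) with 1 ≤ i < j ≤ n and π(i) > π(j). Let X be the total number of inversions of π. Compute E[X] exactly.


Write X = Σ X_I over the C(237, 2) = 27966 pairs i < j, with X_I the indicator of one inversion.
There are 27966 indicators.
For each fixed pair i < j, the values π(i) and π(j) are two distinct elements of {1, …, 237} in uniformly random order; by symmetry P[π(i) > π(j)] = 1/2.
By linearity: E[X] = 27966 · (1/2) = C(237, 2) · (1/2) = 27966/2 = 13983 ≈ 13983.0000.

E[X] = 13983 = 13983.0000.


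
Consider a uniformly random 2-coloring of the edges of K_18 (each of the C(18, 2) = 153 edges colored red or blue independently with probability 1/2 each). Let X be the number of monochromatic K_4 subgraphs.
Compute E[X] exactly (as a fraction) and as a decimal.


Let X = Σ_S X_S over the C(18, 4) = 3060 subsets S of size 4, where X_S = 1 if the K_4 on S is monochromatic.
For a fixed S, the K_4 on S has C(4, 2) = 6 edges. P[all 6 edges red] = (1/2)^6, and likewise for blue, so P[monochromatic] = 2·(1/2)^6 = 2^{1 − 6} = 1/32.
Summing: E[X] = C(18, 4) · 2^{1 − 6} = 3060 · 1/32 = 765/8.
Numerically: E[X] ≈ 95.625.

E[X] = C(18,4)·2^(1−C(4,2)) = 765/8 ≈ 95.625.


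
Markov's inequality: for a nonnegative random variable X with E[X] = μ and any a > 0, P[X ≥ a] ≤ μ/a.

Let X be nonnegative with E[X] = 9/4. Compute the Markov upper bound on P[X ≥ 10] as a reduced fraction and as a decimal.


μ = E[X] = 9/4, a = 10.
Markov: P[X ≥ 10] ≤ μ/a = (9/4)/10 = 9/40.
Numerically: ≈ 0.225.
(Since a = 10 > μ = 2.250, the bound 9/40 is < 1 and informative.)

P[X ≥ 10] ≤ 9/40 ≈ 0.225.


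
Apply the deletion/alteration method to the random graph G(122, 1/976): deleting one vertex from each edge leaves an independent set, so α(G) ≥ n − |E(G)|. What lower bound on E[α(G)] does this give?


E[|E(G)|] = C(122, 2)·p = 7381 · (1/976) = 121/16.
E[α(G)] ≥ n − E[|E(G)|] = 122 − 121/16 = 1831/16.
Numerically: ≈ 114.43750.
(This is only a lower bound; the true E[α(G)] may be larger.)

E[α(G)] ≥ 1831/16 ≈ 114.43750.


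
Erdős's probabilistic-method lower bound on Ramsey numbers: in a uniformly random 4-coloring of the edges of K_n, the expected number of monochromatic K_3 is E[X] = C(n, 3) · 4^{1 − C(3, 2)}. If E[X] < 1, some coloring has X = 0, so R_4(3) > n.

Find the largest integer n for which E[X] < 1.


We need C(n, 3) · 4^{1 − 3} < 1, i.e. C(n, 3) < 4^{3 − 1} = 16.
Check values of n near the boundary:
  n = 4: C(4, 3) = 4; 4 < 16? YES
  n = 5: C(5, 3) = 10; 10 < 16? YES
  n = 6: C(6, 3) = 20; 20 < 16? NO
  n = 7: C(7, 3) = 35; 35 < 16? NO
  n = 8: C(8, 3) = 56; 56 < 16? NO
The largest n with C(n, 3) < 16 is n = 5 (where E[X] = 5/8 ≈ 0.6250). Hence R_4(3) > 5, i.e. R_4(3) ≥ 6.

Largest n = 5; hence R_4(3) > 5.


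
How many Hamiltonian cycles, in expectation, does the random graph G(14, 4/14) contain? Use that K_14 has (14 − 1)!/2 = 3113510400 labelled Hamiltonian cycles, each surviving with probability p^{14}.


K_14 has (14 − 1)!/2 = 3113510400 labelled Hamiltonian cycles.
For each such Hamiltonian cycle H, let X_H = 1 if all 14 edges of H are present in G. Then P[X_H = 1] = p^{14} = (2/7)^{14} = 16384/678223072849.
Summing the indicators: E[X] = Σ_H E[X_H] = 3113510400 · p^{14} = 3113510400 · 16384/678223072849 = 7287393484800/96889010407.
Numerically: E[X] ≈ 75.214.

E[X] = 3113510400 · (2/7)^{14} = 7287393484800/96889010407 ≈ 75.214.


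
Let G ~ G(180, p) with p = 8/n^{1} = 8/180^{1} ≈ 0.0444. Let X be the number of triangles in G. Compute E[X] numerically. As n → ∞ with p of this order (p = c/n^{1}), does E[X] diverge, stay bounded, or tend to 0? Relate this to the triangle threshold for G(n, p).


Number of potential triangles: C(180, 3) = 955860.
Each occurs with probability p³ ≈ (0.0444)³ ≈ 8.77915e-05.
By linearity: E[X] = C(180, 3)·p³ ≈ 955860 · 8.77915e-05 ≈ 83.916.
Here α = 1, so p = 8/n is exactly at the triangle threshold p ~ 1/n. Asymptotically E[X] → c³/6 = 8³/6 = 256/3 ≈ 85.333, a bounded constant. In this regime the triangle count is asymptotically Poisson(c³/6).

E[X] ≈ 83.916; in regime p = Θ(1/n^{1}) E[X] stays bounded (at the triangle threshold p ~ 1/n).


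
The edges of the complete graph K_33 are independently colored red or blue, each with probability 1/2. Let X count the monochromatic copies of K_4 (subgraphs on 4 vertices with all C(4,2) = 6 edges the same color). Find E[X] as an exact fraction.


Let X = Σ_S X_S over the C(33, 4) = 40920 subsets S of size 4, where X_S = 1 if the K_4 on S is monochromatic.
For a fixed S, the K_4 on S has C(4, 2) = 6 edges. P[all 6 edges red] = (1/2)^6, and likewise for blue, so P[monochromatic] = 2·(1/2)^6 = 2^{1 − 6} = 1/32.
By linearity: E[X] = C(33, 4) · 2^{1 − 6} = 40920 · 1/32 = 5115/4.
Numerically: E[X] ≈ 1278.750000.

E[X] = C(33,4)·2^(1−C(4,2)) = 5115/4 ≈ 1278.750000.


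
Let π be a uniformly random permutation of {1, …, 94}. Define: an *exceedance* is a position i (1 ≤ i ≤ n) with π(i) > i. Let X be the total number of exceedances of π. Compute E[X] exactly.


Write X = Σ_{i=1}^{94} X_i, where X_i = 1_{π(i) > i}.
For each fixed i, π(i) is uniform over {1, …, 94} (marginal of a uniform permutation), so P[π(i) > i] = (n − i)/n. Summing: Σ_{i=1}^{94} (n − i)/n = (0 + 1 + … + 93)/94 = 94(94 − 1)/(2·94) = (94 − 1)/2.
Hence E[X] = Σ_{i=1}^{94} (94 − i)/94 = 93/2 ≈ 46.5000.

E[X] = 93/2 = 46.5000.


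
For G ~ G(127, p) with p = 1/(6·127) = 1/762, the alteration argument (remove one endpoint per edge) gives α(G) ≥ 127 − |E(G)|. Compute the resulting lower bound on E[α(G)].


E[|E(G)|] = C(127, 2)·p = 8001 · (1/762) = 21/2.
E[α(G)] ≥ n − E[|E(G)|] = 127 − 21/2 = 233/2.
Numerically: ≈ 116.5000.
(This is only a lower bound; the true E[α(G)] may be larger.)

E[α(G)] ≥ 233/2 ≈ 116.5000.


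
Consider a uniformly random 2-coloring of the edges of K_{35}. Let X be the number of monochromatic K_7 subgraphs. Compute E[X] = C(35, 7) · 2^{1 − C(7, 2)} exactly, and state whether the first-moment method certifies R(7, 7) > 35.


E[X] = C(35, 7) · 2^{1 − 21} = 6724520 · 2^{−20} = 6724520/1048576.
As a reduced fraction: E[X] = 840565/131072 ≈ 6.413002.
Is E[X] < 1? NO.
Since E[X] ≥ 1, the first-moment bound is inconclusive at n = 35; it does NOT by itself certify R(7, 7) > 35.

E[X] = 840565/131072 ≈ 6.413002; E[X] ≥ 1; first-moment method inconclusive here.


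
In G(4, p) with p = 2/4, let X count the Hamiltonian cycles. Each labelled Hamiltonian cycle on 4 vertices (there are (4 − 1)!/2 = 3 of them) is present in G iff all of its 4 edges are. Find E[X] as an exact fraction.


K_4 has (4 − 1)!/2 = 3 labelled Hamiltonian cycles.
For each such Hamiltonian cycle H, let X_H = 1 if all 4 edges of H are present in G. Then P[X_H = 1] = p^{4} = (1/2)^{4} = 1/16.
By linearity of expectation: E[X] = Σ_H E[X_H] = 3 · p^{4} = 3 · 1/16 = 3/16.
Numerically: E[X] ≈ 0.188.

E[X] = 3 · (1/2)^{4} = 3/16 ≈ 0.188.


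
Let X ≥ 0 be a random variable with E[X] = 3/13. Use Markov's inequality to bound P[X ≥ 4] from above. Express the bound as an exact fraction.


μ = E[X] = 3/13, a = 4.
Markov: P[X ≥ 4] ≤ μ/a = (3/13)/4 = 3/52.
Numerically: ≈ 0.057692.
(Since a = 4 > μ = 0.230769, the bound 3/52 is < 1 and informative.)

P[X ≥ 4] ≤ 3/52 ≈ 0.057692.


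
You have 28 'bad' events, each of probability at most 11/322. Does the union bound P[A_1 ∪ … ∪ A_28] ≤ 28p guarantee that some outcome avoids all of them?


Union bound: P[∪_{i=1}^{28} A_i] ≤ Σ_i P[A_i] ≤ 28·p = 28·(11/322) = 22/23.
Numerically: 22/23 ≈ 0.957.
Is 22/23 < 1? YES.
Since P[∪ A_i] ≤ 22/23 < 1, the complement has P[∩ A_i^c] ≥ 1 − 22/23 = 1/23 > 0, so some outcome avoids every A_i.

28·p = 22/23 ≈ 0.957; existence CERTIFIED by the union bound.


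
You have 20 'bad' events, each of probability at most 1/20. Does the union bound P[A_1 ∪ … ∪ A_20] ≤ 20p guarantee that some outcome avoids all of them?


Union bound: P[∪_{i=1}^{20} A_i] ≤ Σ_i P[A_i] ≤ 20·p = 20·(1/20) = 1.
Numerically: 1 ≈ 1.000.
Is 1 < 1? NO.
Since the bound 1 is ≥ 1, the union bound is uninformative here; it does NOT by itself certify existence.

20·p = 1 ≈ 1.000; existence NOT certified by the union bound.


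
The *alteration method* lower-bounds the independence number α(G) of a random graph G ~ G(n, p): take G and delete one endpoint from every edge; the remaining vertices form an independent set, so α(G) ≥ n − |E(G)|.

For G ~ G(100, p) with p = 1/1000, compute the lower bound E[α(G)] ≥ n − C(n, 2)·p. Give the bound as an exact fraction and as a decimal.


E[|E(G)|] = C(100, 2)·p = 4950 · (1/1000) = 99/20.
E[α(G)] ≥ n − E[|E(G)|] = 100 − 99/20 = 1901/20.
Numerically: ≈ 95.05000.
(This is only a lower bound; the true E[α(G)] may be larger.)

E[α(G)] ≥ 1901/20 ≈ 95.05000.
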